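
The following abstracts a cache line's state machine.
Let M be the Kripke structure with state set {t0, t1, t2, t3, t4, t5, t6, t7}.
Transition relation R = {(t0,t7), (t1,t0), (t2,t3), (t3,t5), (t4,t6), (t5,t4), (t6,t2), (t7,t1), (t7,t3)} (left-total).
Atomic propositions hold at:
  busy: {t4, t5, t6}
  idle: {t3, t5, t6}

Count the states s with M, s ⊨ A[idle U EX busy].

3

Sat(EX busy) = {s : some successor in {t4, t5, t6}} = {t3, t4, t5}
A[idle U EX busy]: least fixpoint, start Z0 = Sat(EX busy) = {t3, t4, t5}, add states in Sat(idle) with every successor in Z. Already a fixed point.
Sat(A[idle U EX busy]) = {t3, t4, t5}
|Sat(A[idle U EX busy])| = |{t3, t4, t5}| = 3.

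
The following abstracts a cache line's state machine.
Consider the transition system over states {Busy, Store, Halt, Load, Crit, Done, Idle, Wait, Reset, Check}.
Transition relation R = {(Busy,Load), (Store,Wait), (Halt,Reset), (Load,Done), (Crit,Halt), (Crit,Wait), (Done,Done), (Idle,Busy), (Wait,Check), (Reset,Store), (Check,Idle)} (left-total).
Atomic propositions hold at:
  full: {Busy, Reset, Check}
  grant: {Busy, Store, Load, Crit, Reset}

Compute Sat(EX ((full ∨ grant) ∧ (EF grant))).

Sat(full ∨ grant) = {Busy, Store, Load, Crit, Reset, Check}
EF grant: least fixpoint, start Z0 = {Busy, Store, Load, Crit, Reset}, add states with some successor in Z. Z1 = {Busy, Store, Halt, Load, Crit, Idle, Reset}; Z2 = {Busy, Store, Halt, Load, Crit, Idle, Reset, Check}; Z3 = {Busy, Store, Halt, Load, Crit, Idle, Wait, Reset, Check}; fixed.
Sat(EF grant) = {Busy, Store, Halt, Load, Crit, Idle, Wait, Reset, Check}
Sat((full ∨ grant) ∧ (EF grant)) = {Busy, Store, Load, Crit, Reset, Check}
Sat(EX ((full ∨ grant) ∧ (EF grant))) = {s : some successor in {Busy, Store, Load, Crit, Reset, Check}} = {Busy, Halt, Idle, Wait, Reset}

{Busy, Halt, Idle, Wait, Reset}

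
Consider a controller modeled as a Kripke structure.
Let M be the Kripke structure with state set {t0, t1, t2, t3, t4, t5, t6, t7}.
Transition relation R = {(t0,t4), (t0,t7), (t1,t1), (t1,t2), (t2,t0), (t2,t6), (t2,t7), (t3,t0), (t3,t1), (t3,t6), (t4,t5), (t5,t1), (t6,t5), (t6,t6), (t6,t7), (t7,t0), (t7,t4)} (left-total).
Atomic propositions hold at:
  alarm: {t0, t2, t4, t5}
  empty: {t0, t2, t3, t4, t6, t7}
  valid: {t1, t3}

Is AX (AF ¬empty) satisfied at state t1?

No

Sat(¬empty) = {t1, t5}
AF ¬empty: least fixpoint, start Z0 = {t1, t5}, add states with every successor in Z. Z1 = {t1, t4, t5}; fixed.
Sat(AF ¬empty) = {t1, t4, t5}
Sat(AX (AF ¬empty)) = {s : every successor in {t1, t4, t5}} = {t4, t5}
t1 ∉ Sat(AX (AF ¬empty)) = {t4, t5}, so the formula does not hold at t1.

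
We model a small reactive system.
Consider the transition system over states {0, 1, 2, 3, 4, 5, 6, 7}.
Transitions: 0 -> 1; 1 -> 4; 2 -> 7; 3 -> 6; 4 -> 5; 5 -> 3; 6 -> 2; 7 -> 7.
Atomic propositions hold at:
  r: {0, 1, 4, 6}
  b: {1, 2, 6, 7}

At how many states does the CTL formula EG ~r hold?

2

Sat(~r) = {2, 3, 5, 7}
EG ~r: greatest fixpoint, start Z0 = {2, 3, 5, 7}, keep only states in Sat with some successor in Z. Z1 = {2, 5, 7}; Z2 = {2, 7}; fixed.
Sat(EG ~r) = {2, 7}
|Sat(EG ~r)| = |{2, 7}| = 2.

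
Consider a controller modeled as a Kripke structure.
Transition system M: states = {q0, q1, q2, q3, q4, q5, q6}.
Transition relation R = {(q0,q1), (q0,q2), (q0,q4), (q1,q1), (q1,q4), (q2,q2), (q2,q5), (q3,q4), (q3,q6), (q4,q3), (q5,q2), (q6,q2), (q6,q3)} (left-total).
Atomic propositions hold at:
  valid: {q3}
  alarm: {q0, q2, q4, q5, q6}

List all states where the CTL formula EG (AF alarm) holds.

AF alarm: least fixpoint, start Z0 = {q0, q2, q4, q5, q6}, add states with every successor in Z. Z1 = {q0, q2, q3, q4, q5, q6}; fixed.
Sat(AF alarm) = {q0, q2, q3, q4, q5, q6}
EG (AF alarm): greatest fixpoint, start Z0 = {q0, q2, q3, q4, q5, q6}, keep only states in Sat with some successor in Z. Already a fixed point.
Sat(EG (AF alarm)) = {q0, q2, q3, q4, q5, q6}

{q0, q2, q3, q4, q5, q6}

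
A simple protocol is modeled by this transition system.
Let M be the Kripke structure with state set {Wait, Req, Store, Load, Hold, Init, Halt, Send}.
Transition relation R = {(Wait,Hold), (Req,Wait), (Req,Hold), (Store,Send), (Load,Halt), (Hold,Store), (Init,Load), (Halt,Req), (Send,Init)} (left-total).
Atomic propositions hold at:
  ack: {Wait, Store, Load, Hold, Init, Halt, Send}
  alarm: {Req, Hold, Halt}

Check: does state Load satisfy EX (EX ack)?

No

Sat(EX ack) = {s : some successor in {Wait, Store, Load, Hold, Init, Halt, Send}} = {Wait, Req, Store, Load, Hold, Init, Send}
Sat(EX (EX ack)) = {s : some successor in {Wait, Req, Store, Load, Hold, Init, Send}} = {Wait, Req, Store, Hold, Init, Halt, Send}
Load ∉ Sat(EX (EX ack)) = {Wait, Req, Store, Hold, Init, Halt, Send}, so the formula does not hold at Load.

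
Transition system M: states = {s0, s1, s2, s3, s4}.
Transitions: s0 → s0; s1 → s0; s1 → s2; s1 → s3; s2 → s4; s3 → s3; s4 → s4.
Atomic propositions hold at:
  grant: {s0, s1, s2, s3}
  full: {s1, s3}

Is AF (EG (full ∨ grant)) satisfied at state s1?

Yes

Sat(full ∨ grant) = {s0, s1, s2, s3}
EG (full ∨ grant): greatest fixpoint, start Z0 = {s0, s1, s2, s3}, keep only states in Sat with some successor in Z. Z1 = {s0, s1, s3}; fixed.
Sat(EG (full ∨ grant)) = {s0, s1, s3}
AF (EG (full ∨ grant)): least fixpoint, start Z0 = {s0, s1, s3}, add states with every successor in Z. Already a fixed point.
Sat(AF (EG (full ∨ grant))) = {s0, s1, s3}
s1 ∈ Sat(AF (EG (full ∨ grant))) = {s0, s1, s3}, so the formula holds at s1.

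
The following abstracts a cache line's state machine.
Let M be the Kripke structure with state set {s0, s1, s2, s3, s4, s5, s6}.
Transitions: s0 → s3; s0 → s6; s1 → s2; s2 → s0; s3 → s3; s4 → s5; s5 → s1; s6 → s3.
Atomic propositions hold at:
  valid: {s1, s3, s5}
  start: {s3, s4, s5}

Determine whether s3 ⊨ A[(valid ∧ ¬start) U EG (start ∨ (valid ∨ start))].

Yes

Sat(¬start) = {s0, s1, s2, s6}
Sat(valid ∧ ¬start) = {s1}
Sat(valid ∨ start) = {s1, s3, s4, s5}
Sat(start ∨ (valid ∨ start)) = {s1, s3, s4, s5}
EG (start ∨ (valid ∨ start)): greatest fixpoint, start Z0 = {s1, s3, s4, s5}, keep only states in Sat with some successor in Z. Z1 = {s3, s4, s5}; Z2 = {s3, s4}; Z3 = {s3}; fixed.
Sat(EG (start ∨ (valid ∨ start))) = {s3}
A[(valid ∧ ¬start) U EG (start ∨ (valid ∨ start))]: least fixpoint, start Z0 = Sat(EG (start ∨ (valid ∨ start))) = {s3}, add states in Sat(valid ∧ ¬start) with every successor in Z. Already a fixed point.
Sat(A[(valid ∧ ¬start) U EG (start ∨ (valid ∨ start))]) = {s3}
s3 ∈ Sat(A[(valid ∧ ¬start) U EG (start ∨ (valid ∨ start))]) = {s3}, so the formula holds at s3.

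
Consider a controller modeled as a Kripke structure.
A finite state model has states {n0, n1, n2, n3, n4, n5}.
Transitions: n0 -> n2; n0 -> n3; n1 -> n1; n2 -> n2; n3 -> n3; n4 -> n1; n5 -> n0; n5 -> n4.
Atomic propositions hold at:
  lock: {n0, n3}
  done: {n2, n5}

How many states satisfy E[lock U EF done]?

3

EF done: least fixpoint, start Z0 = {n2, n5}, add states with some successor in Z. Z1 = {n0, n2, n5}; fixed.
Sat(EF done) = {n0, n2, n5}
E[lock U EF done]: least fixpoint, start Z0 = Sat(EF done) = {n0, n2, n5}, add states in Sat(lock) with some successor in Z. Already a fixed point.
Sat(E[lock U EF done]) = {n0, n2, n5}
|Sat(E[lock U EF done])| = |{n0, n2, n5}| = 3.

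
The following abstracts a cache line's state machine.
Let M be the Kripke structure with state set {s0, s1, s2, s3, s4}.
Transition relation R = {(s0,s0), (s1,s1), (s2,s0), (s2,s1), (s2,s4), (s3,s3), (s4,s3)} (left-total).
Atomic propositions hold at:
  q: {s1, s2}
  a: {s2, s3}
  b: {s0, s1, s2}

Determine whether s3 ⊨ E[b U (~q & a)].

Yes

Sat(~q) = {s0, s3, s4}
Sat(~q & a) = {s3}
E[b U (~q & a)]: least fixpoint, start Z0 = Sat((~q & a)) = {s3}, add states in Sat(b) with some successor in Z. Already a fixed point.
Sat(E[b U (~q & a)]) = {s3}
s3 ∈ Sat(E[b U (~q & a)]) = {s3}, so the formula holds at s3.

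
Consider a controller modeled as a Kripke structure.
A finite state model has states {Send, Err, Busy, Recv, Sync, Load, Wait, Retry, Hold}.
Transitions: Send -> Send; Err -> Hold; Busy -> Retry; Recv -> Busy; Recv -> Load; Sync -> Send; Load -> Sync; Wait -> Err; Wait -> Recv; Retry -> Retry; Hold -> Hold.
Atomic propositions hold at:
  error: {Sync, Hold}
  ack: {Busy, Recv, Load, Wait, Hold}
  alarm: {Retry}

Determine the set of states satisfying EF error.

{Err, Recv, Sync, Load, Wait, Hold}

EF error: least fixpoint, start Z0 = {Sync, Hold}, add states with some successor in Z. Z1 = {Err, Sync, Load, Hold}; Z2 = {Err, Recv, Sync, Load, Wait, Hold}; fixed.
Sat(EF error) = {Err, Recv, Sync, Load, Wait, Hold}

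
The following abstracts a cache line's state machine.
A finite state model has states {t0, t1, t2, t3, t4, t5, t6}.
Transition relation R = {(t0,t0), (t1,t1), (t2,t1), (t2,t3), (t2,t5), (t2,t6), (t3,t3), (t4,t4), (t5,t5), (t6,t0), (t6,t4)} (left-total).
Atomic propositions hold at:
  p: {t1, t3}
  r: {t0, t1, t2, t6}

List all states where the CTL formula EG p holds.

EG p: greatest fixpoint, start Z0 = {t1, t3}, keep only states in Sat with some successor in Z. Already a fixed point.
Sat(EG p) = {t1, t3}

{t1, t3}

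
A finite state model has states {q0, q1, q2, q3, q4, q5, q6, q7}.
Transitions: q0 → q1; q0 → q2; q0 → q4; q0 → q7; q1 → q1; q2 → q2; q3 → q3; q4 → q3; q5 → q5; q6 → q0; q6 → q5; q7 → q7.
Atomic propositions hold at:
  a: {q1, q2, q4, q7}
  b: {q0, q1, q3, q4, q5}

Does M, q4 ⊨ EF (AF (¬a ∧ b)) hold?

Sat(¬a) = {q0, q3, q5, q6}
Sat(¬a ∧ b) = {q0, q3, q5}
AF (¬a ∧ b): least fixpoint, start Z0 = {q0, q3, q5}, add states with every successor in Z. Z1 = {q0, q3, q4, q5, q6}; fixed.
Sat(AF (¬a ∧ b)) = {q0, q3, q4, q5, q6}
EF (AF (¬a ∧ b)): least fixpoint, start Z0 = {q0, q3, q4, q5, q6}, add states with some successor in Z. Already a fixed point.
Sat(EF (AF (¬a ∧ b))) = {q0, q3, q4, q5, q6}
q4 ∈ Sat(EF (AF (¬a ∧ b))) = {q0, q3, q4, q5, q6}, so the formula holds at q4.

Yes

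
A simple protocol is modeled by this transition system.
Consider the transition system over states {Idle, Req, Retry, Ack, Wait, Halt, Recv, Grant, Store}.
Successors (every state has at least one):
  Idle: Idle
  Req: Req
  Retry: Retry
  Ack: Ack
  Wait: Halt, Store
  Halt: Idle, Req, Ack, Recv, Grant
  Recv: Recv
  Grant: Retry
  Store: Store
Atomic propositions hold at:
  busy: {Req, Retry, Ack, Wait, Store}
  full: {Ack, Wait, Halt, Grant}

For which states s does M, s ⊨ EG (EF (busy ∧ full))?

Sat(busy ∧ full) = {Ack, Wait}
EF (busy ∧ full): least fixpoint, start Z0 = {Ack, Wait}, add states with some successor in Z. Z1 = {Ack, Wait, Halt}; fixed.
Sat(EF (busy ∧ full)) = {Ack, Wait, Halt}
EG (EF (busy ∧ full)): greatest fixpoint, start Z0 = {Ack, Wait, Halt}, keep only states in Sat with some successor in Z. Already a fixed point.
Sat(EG (EF (busy ∧ full))) = {Ack, Wait, Halt}

{Ack, Wait, Halt}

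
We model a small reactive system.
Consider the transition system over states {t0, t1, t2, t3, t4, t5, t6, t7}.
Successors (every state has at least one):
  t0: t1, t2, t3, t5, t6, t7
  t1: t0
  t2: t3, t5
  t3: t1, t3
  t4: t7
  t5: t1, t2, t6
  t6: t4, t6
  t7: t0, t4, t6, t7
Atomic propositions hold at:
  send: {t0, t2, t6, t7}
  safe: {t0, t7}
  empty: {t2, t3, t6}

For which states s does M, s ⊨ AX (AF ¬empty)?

Sat(¬empty) = {t0, t1, t4, t5, t7}
AF ¬empty: least fixpoint, start Z0 = {t0, t1, t4, t5, t7}, add states with every successor in Z. Already a fixed point.
Sat(AF ¬empty) = {t0, t1, t4, t5, t7}
Sat(AX (AF ¬empty)) = {s : every successor in {t0, t1, t4, t5, t7}} = {t1, t4}

{t1, t4}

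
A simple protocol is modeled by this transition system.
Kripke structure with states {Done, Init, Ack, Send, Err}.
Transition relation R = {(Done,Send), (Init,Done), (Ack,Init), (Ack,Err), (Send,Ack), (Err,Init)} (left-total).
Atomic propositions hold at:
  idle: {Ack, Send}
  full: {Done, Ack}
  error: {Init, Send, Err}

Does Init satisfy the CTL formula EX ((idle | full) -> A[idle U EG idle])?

Sat(idle | full) = {Done, Ack, Send}
EG idle: greatest fixpoint, start Z0 = {Ack, Send}, keep only states in Sat with some successor in Z. Z1 = {Send}; Z2 = ∅; fixed.
Sat(EG idle) = ∅
A[idle U EG idle]: least fixpoint, start Z0 = Sat(EG idle) = ∅, add states in Sat(idle) with every successor in Z. Already a fixed point.
Sat(A[idle U EG idle]) = ∅
Sat((idle | full) -> A[idle U EG idle]) = {Init, Err}
Sat(EX ((idle | full) -> A[idle U EG idle])) = {s : some successor in {Init, Err}} = {Ack, Err}
Init ∉ Sat(EX ((idle | full) -> A[idle U EG idle])) = {Ack, Err}, so the formula does not hold at Init.

No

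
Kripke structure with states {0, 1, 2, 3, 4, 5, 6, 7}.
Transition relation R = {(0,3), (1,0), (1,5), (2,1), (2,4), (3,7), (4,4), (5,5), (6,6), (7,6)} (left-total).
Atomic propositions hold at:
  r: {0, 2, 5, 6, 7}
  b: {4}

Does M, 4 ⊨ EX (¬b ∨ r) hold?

Sat(¬b) = {0, 1, 2, 3, 5, 6, 7}
Sat(¬b ∨ r) = {0, 1, 2, 3, 5, 6, 7}
Sat(EX (¬b ∨ r)) = {s : some successor in {0, 1, 2, 3, 5, 6, 7}} = {0, 1, 2, 3, 5, 6, 7}
4 ∉ Sat(EX (¬b ∨ r)) = {0, 1, 2, 3, 5, 6, 7}, so the formula does not hold at 4.

No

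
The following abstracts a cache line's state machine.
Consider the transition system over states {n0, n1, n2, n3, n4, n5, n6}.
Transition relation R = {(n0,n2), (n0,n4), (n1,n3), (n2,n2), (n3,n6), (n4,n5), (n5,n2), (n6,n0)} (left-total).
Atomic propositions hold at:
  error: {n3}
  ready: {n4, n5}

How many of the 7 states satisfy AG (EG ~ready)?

Sat(~ready) = {n0, n1, n2, n3, n6}
EG ~ready: greatest fixpoint, start Z0 = {n0, n1, n2, n3, n6}, keep only states in Sat with some successor in Z. Already a fixed point.
Sat(EG ~ready) = {n0, n1, n2, n3, n6}
AG (EG ~ready): greatest fixpoint, start Z0 = {n0, n1, n2, n3, n6}, keep only states in Sat with every successor in Z. Z1 = {n1, n2, n3, n6}; Z2 = {n1, n2, n3}; Z3 = {n1, n2}; Z4 = {n2}; fixed.
Sat(AG (EG ~ready)) = {n2}
|Sat(AG (EG ~ready))| = |{n2}| = 1.

1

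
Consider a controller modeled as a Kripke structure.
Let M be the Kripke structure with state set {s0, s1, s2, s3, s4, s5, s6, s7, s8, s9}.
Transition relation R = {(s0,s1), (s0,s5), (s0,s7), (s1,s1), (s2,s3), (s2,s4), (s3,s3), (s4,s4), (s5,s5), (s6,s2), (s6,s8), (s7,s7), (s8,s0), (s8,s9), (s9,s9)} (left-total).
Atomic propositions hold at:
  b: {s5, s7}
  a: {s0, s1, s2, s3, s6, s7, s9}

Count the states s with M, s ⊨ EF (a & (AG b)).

4

AG b: greatest fixpoint, start Z0 = {s5, s7}, keep only states in Sat with every successor in Z. Already a fixed point.
Sat(AG b) = {s5, s7}
Sat(a & (AG b)) = {s7}
EF (a & (AG b)): least fixpoint, start Z0 = {s7}, add states with some successor in Z. Z1 = {s0, s7}; Z2 = {s0, s7, s8}; Z3 = {s0, s6, s7, s8}; fixed.
Sat(EF (a & (AG b))) = {s0, s6, s7, s8}
|Sat(EF (a & (AG b)))| = |{s0, s6, s7, s8}| = 4.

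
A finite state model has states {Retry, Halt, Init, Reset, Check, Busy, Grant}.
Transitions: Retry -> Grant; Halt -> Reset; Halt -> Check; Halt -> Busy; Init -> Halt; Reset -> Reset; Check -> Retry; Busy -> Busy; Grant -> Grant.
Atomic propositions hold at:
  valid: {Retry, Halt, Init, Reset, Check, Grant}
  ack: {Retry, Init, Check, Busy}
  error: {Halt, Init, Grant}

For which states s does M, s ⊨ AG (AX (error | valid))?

{Retry, Reset, Check, Grant}

Sat(error | valid) = {Retry, Halt, Init, Reset, Check, Grant}
Sat(AX (error | valid)) = {s : every successor in {Retry, Halt, Init, Reset, Check, Grant}} = {Retry, Init, Reset, Check, Grant}
AG (AX (error | valid)): greatest fixpoint, start Z0 = {Retry, Init, Reset, Check, Grant}, keep only states in Sat with every successor in Z. Z1 = {Retry, Reset, Check, Grant}; fixed.
Sat(AG (AX (error | valid))) = {Retry, Reset, Check, Grant}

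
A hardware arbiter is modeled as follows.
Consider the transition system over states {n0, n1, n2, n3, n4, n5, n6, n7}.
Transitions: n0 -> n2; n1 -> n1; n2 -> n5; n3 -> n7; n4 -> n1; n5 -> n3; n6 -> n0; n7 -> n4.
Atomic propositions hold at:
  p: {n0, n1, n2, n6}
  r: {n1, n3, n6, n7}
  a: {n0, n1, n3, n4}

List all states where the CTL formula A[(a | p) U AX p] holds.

Sat(a | p) = {n0, n1, n2, n3, n4, n6}
Sat(AX p) = {s : every successor in {n0, n1, n2, n6}} = {n0, n1, n4, n6}
A[(a | p) U AX p]: least fixpoint, start Z0 = Sat(AX p) = {n0, n1, n4, n6}, add states in Sat(a | p) with every successor in Z. Already a fixed point.
Sat(A[(a | p) U AX p]) = {n0, n1, n4, n6}

{n0, n1, n4, n6}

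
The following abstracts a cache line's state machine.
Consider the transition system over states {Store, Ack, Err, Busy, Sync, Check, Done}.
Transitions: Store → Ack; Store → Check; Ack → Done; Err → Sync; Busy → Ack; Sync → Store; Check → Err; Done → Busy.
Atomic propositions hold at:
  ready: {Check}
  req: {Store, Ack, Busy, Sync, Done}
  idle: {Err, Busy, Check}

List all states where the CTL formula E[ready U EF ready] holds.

{Store, Err, Sync, Check}

EF ready: least fixpoint, start Z0 = {Check}, add states with some successor in Z. Z1 = {Store, Check}; Z2 = {Store, Sync, Check}; Z3 = {Store, Err, Sync, Check}; fixed.
Sat(EF ready) = {Store, Err, Sync, Check}
E[ready U EF ready]: least fixpoint, start Z0 = Sat(EF ready) = {Store, Err, Sync, Check}, add states in Sat(ready) with some successor in Z. Already a fixed point.
Sat(E[ready U EF ready]) = {Store, Err, Sync, Check}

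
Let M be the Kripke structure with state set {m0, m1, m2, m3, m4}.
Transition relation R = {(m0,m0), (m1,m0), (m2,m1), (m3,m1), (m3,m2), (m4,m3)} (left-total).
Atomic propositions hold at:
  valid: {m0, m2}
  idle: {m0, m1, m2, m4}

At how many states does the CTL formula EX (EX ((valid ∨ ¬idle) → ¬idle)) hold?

2

Sat(¬idle) = {m3}
Sat(valid ∨ ¬idle) = {m0, m2, m3}
Sat((valid ∨ ¬idle) → ¬idle) = {m1, m3, m4}
Sat(EX ((valid ∨ ¬idle) → ¬idle)) = {s : some successor in {m1, m3, m4}} = {m2, m3, m4}
Sat(EX (EX ((valid ∨ ¬idle) → ¬idle))) = {s : some successor in {m2, m3, m4}} = {m3, m4}
|Sat(EX (EX ((valid ∨ ¬idle) → ¬idle)))| = |{m3, m4}| = 2.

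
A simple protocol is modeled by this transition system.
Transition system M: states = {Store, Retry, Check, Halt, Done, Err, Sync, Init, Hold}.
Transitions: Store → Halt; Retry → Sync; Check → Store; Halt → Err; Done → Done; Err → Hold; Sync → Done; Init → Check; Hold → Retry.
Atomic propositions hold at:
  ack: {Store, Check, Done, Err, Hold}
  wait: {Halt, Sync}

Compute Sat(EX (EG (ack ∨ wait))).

Sat(ack ∨ wait) = {Store, Check, Halt, Done, Err, Sync, Hold}
EG (ack ∨ wait): greatest fixpoint, start Z0 = {Store, Check, Halt, Done, Err, Sync, Hold}, keep only states in Sat with some successor in Z. Z1 = {Store, Check, Halt, Done, Err, Sync}; Z2 = {Store, Check, Halt, Done, Sync}; Z3 = {Store, Check, Done, Sync}; Z4 = {Check, Done, Sync}; Z5 = {Done, Sync}; fixed.
Sat(EG (ack ∨ wait)) = {Done, Sync}
Sat(EX (EG (ack ∨ wait))) = {s : some successor in {Done, Sync}} = {Retry, Done, Sync}

{Retry, Done, Sync}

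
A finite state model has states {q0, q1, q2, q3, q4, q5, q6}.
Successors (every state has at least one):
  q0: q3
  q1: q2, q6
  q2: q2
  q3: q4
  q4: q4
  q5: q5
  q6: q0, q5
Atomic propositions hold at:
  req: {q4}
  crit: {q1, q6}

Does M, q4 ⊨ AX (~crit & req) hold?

Sat(~crit) = {q0, q2, q3, q4, q5}
Sat(~crit & req) = {q4}
Sat(AX (~crit & req)) = {s : every successor in {q4}} = {q3, q4}
q4 ∈ Sat(AX (~crit & req)) = {q3, q4}, so the formula holds at q4.

Yes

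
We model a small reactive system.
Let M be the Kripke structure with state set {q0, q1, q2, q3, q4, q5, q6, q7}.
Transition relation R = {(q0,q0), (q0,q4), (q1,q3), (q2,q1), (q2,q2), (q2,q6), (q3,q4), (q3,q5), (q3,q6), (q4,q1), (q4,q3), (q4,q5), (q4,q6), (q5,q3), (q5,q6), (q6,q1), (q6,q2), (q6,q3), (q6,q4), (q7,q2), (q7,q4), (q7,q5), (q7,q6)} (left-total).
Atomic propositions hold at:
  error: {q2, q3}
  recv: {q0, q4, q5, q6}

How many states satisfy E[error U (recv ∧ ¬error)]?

Sat(¬error) = {q0, q1, q4, q5, q6, q7}
Sat(recv ∧ ¬error) = {q0, q4, q5, q6}
E[error U (recv ∧ ¬error)]: least fixpoint, start Z0 = Sat((recv ∧ ¬error)) = {q0, q4, q5, q6}, add states in Sat(error) with some successor in Z. Z1 = {q0, q2, q3, q4, q5, q6}; fixed.
Sat(E[error U (recv ∧ ¬error)]) = {q0, q2, q3, q4, q5, q6}
|Sat(E[error U (recv ∧ ¬error)])| = |{q0, q2, q3, q4, q5, q6}| = 6.

6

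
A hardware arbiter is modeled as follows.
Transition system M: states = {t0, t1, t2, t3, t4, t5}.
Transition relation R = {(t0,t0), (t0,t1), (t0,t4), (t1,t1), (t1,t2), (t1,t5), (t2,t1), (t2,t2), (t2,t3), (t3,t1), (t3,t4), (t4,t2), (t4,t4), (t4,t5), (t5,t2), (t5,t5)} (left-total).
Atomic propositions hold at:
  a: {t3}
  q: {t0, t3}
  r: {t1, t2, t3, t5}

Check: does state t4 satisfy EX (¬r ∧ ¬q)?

Yes

Sat(¬r) = {t0, t4}
Sat(¬q) = {t1, t2, t4, t5}
Sat(¬r ∧ ¬q) = {t4}
Sat(EX (¬r ∧ ¬q)) = {s : some successor in {t4}} = {t0, t3, t4}
t4 ∈ Sat(EX (¬r ∧ ¬q)) = {t0, t3, t4}, so the formula holds at t4.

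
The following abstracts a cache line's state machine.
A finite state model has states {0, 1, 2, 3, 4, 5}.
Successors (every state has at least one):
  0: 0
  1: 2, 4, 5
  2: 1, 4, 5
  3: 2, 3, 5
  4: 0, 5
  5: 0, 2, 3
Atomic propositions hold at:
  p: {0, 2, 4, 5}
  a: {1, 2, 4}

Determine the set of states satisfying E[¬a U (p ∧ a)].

Sat(¬a) = {0, 3, 5}
Sat(p ∧ a) = {2, 4}
E[¬a U (p ∧ a)]: least fixpoint, start Z0 = Sat((p ∧ a)) = {2, 4}, add states in Sat(¬a) with some successor in Z. Z1 = {2, 3, 4, 5}; fixed.
Sat(E[¬a U (p ∧ a)]) = {2, 3, 4, 5}

{2, 3, 4, 5}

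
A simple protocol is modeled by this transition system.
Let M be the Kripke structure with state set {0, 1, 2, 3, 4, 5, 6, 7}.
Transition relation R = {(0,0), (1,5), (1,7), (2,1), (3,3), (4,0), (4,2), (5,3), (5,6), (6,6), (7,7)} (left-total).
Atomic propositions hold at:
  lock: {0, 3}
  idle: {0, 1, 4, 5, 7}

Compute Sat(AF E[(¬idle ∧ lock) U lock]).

{0, 3}

Sat(¬idle) = {2, 3, 6}
Sat(¬idle ∧ lock) = {3}
E[(¬idle ∧ lock) U lock]: least fixpoint, start Z0 = Sat(lock) = {0, 3}, add states in Sat(¬idle ∧ lock) with some successor in Z. Already a fixed point.
Sat(E[(¬idle ∧ lock) U lock]) = {0, 3}
AF E[(¬idle ∧ lock) U lock]: least fixpoint, start Z0 = {0, 3}, add states with every successor in Z. Already a fixed point.
Sat(AF E[(¬idle ∧ lock) U lock]) = {0, 3}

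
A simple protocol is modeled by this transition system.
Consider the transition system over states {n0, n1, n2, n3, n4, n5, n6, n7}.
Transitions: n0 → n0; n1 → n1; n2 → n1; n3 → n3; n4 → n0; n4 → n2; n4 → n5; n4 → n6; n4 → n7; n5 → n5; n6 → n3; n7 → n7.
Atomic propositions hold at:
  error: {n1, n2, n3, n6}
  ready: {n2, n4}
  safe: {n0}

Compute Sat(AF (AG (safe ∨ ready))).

{n0}

Sat(safe ∨ ready) = {n0, n2, n4}
AG (safe ∨ ready): greatest fixpoint, start Z0 = {n0, n2, n4}, keep only states in Sat with every successor in Z. Z1 = {n0}; fixed.
Sat(AG (safe ∨ ready)) = {n0}
AF (AG (safe ∨ ready)): least fixpoint, start Z0 = {n0}, add states with every successor in Z. Already a fixed point.
Sat(AF (AG (safe ∨ ready))) = {n0}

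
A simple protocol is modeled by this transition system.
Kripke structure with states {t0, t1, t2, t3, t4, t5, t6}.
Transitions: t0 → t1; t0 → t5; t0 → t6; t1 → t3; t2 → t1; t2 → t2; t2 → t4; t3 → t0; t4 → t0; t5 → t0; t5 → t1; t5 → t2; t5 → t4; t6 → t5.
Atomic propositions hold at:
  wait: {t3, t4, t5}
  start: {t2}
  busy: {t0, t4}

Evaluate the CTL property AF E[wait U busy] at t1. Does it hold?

E[wait U busy]: least fixpoint, start Z0 = Sat(busy) = {t0, t4}, add states in Sat(wait) with some successor in Z. Z1 = {t0, t3, t4, t5}; fixed.
Sat(E[wait U busy]) = {t0, t3, t4, t5}
AF E[wait U busy]: least fixpoint, start Z0 = {t0, t3, t4, t5}, add states with every successor in Z. Z1 = {t0, t1, t3, t4, t5, t6}; fixed.
Sat(AF E[wait U busy]) = {t0, t1, t3, t4, t5, t6}
t1 ∈ Sat(AF E[wait U busy]) = {t0, t1, t3, t4, t5, t6}, so the formula holds at t1.

Yes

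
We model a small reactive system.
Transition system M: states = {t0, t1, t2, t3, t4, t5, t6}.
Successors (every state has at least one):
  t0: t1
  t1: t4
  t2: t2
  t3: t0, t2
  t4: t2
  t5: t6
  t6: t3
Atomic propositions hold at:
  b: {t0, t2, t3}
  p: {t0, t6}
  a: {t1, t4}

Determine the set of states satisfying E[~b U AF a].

Sat(~b) = {t1, t4, t5, t6}
AF a: least fixpoint, start Z0 = {t1, t4}, add states with every successor in Z. Z1 = {t0, t1, t4}; fixed.
Sat(AF a) = {t0, t1, t4}
E[~b U AF a]: least fixpoint, start Z0 = Sat(AF a) = {t0, t1, t4}, add states in Sat(~b) with some successor in Z. Already a fixed point.
Sat(E[~b U AF a]) = {t0, t1, t4}

{t0, t1, t4}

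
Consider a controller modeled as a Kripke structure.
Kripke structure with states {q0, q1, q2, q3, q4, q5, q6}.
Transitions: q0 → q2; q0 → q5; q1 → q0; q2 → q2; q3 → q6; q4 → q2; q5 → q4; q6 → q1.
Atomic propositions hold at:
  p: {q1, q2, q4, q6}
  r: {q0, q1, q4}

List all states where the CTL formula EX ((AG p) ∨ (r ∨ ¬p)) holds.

AG p: greatest fixpoint, start Z0 = {q1, q2, q4, q6}, keep only states in Sat with every successor in Z. Z1 = {q2, q4, q6}; Z2 = {q2, q4}; fixed.
Sat(AG p) = {q2, q4}
Sat(¬p) = {q0, q3, q5}
Sat(r ∨ ¬p) = {q0, q1, q3, q4, q5}
Sat((AG p) ∨ (r ∨ ¬p)) = {q0, q1, q2, q3, q4, q5}
Sat(EX ((AG p) ∨ (r ∨ ¬p))) = {s : some successor in {q0, q1, q2, q3, q4, q5}} = {q0, q1, q2, q4, q5, q6}

{q0, q1, q2, q4, q5, q6}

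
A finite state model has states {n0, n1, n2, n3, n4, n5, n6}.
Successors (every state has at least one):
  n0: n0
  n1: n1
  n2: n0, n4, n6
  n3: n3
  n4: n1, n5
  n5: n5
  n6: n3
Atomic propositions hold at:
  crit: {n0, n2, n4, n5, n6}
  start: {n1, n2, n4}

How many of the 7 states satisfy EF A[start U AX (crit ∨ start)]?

5

Sat(crit ∨ start) = {n0, n1, n2, n4, n5, n6}
Sat(AX (crit ∨ start)) = {s : every successor in {n0, n1, n2, n4, n5, n6}} = {n0, n1, n2, n4, n5}
A[start U AX (crit ∨ start)]: least fixpoint, start Z0 = Sat(AX (crit ∨ start)) = {n0, n1, n2, n4, n5}, add states in Sat(start) with every successor in Z. Already a fixed point.
Sat(A[start U AX (crit ∨ start)]) = {n0, n1, n2, n4, n5}
EF A[start U AX (crit ∨ start)]: least fixpoint, start Z0 = {n0, n1, n2, n4, n5}, add states with some successor in Z. Already a fixed point.
Sat(EF A[start U AX (crit ∨ start)]) = {n0, n1, n2, n4, n5}
|Sat(EF A[start U AX (crit ∨ start)])| = |{n0, n1, n2, n4, n5}| = 5.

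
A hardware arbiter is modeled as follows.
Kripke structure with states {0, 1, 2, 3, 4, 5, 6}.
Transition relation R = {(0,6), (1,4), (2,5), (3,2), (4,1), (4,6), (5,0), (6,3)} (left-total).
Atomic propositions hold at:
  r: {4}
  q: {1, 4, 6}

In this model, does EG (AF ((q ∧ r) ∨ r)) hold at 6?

No

Sat(q ∧ r) = {4}
Sat((q ∧ r) ∨ r) = {4}
AF ((q ∧ r) ∨ r): least fixpoint, start Z0 = {4}, add states with every successor in Z. Z1 = {1, 4}; fixed.
Sat(AF ((q ∧ r) ∨ r)) = {1, 4}
EG (AF ((q ∧ r) ∨ r)): greatest fixpoint, start Z0 = {1, 4}, keep only states in Sat with some successor in Z. Already a fixed point.
Sat(EG (AF ((q ∧ r) ∨ r))) = {1, 4}
6 ∉ Sat(EG (AF ((q ∧ r) ∨ r))) = {1, 4}, so the formula does not hold at 6.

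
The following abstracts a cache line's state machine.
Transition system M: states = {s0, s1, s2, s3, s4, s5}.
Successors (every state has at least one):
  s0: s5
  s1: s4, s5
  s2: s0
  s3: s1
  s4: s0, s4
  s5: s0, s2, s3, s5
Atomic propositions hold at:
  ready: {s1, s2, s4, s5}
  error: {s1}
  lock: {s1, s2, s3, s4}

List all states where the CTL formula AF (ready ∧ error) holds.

{s1, s3}

Sat(ready ∧ error) = {s1}
AF (ready ∧ error): least fixpoint, start Z0 = {s1}, add states with every successor in Z. Z1 = {s1, s3}; fixed.
Sat(AF (ready ∧ error)) = {s1, s3}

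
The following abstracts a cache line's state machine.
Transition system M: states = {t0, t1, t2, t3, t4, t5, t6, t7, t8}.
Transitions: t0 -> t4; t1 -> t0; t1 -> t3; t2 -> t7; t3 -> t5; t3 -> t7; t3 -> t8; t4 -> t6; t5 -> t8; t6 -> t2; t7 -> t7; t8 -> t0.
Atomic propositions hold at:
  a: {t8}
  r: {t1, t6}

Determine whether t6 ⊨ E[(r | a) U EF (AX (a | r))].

No

Sat(r | a) = {t1, t6, t8}
Sat(a | r) = {t1, t6, t8}
Sat(AX (a | r)) = {s : every successor in {t1, t6, t8}} = {t4, t5}
EF (AX (a | r)): least fixpoint, start Z0 = {t4, t5}, add states with some successor in Z. Z1 = {t0, t3, t4, t5}; Z2 = {t0, t1, t3, t4, t5, t8}; fixed.
Sat(EF (AX (a | r))) = {t0, t1, t3, t4, t5, t8}
E[(r | a) U EF (AX (a | r))]: least fixpoint, start Z0 = Sat(EF (AX (a | r))) = {t0, t1, t3, t4, t5, t8}, add states in Sat(r | a) with some successor in Z. Already a fixed point.
Sat(E[(r | a) U EF (AX (a | r))]) = {t0, t1, t3, t4, t5, t8}
t6 ∉ Sat(E[(r | a) U EF (AX (a | r))]) = {t0, t1, t3, t4, t5, t8}, so the formula does not hold at t6.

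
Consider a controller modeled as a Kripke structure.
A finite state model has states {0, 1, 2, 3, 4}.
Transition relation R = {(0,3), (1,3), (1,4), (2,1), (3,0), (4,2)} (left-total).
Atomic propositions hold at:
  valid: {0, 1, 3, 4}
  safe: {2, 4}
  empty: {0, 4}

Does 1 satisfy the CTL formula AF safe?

No

AF safe: least fixpoint, start Z0 = {2, 4}, add states with every successor in Z. Already a fixed point.
Sat(AF safe) = {2, 4}
1 ∉ Sat(AF safe) = {2, 4}, so the formula does not hold at 1.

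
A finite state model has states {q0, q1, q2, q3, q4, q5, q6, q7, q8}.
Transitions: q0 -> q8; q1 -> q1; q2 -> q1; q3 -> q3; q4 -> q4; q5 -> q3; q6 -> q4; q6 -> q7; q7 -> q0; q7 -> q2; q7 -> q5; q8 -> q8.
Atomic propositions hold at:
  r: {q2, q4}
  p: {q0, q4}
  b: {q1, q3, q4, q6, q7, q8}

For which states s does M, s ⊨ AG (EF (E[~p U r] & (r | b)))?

{q4}

Sat(~p) = {q1, q2, q3, q5, q6, q7, q8}
E[~p U r]: least fixpoint, start Z0 = Sat(r) = {q2, q4}, add states in Sat(~p) with some successor in Z. Z1 = {q2, q4, q6, q7}; fixed.
Sat(E[~p U r]) = {q2, q4, q6, q7}
Sat(r | b) = {q1, q2, q3, q4, q6, q7, q8}
Sat(E[~p U r] & (r | b)) = {q2, q4, q6, q7}
EF (E[~p U r] & (r | b)): least fixpoint, start Z0 = {q2, q4, q6, q7}, add states with some successor in Z. Already a fixed point.
Sat(EF (E[~p U r] & (r | b))) = {q2, q4, q6, q7}
AG (EF (E[~p U r] & (r | b))): greatest fixpoint, start Z0 = {q2, q4, q6, q7}, keep only states in Sat with every successor in Z. Z1 = {q4, q6}; Z2 = {q4}; fixed.
Sat(AG (EF (E[~p U r] & (r | b)))) = {q4}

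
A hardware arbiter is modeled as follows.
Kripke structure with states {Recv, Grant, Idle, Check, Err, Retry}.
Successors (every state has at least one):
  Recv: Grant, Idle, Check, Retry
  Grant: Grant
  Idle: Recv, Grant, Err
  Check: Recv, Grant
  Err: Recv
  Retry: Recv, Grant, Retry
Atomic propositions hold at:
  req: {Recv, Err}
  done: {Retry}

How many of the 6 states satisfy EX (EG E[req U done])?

5

E[req U done]: least fixpoint, start Z0 = Sat(done) = {Retry}, add states in Sat(req) with some successor in Z. Z1 = {Recv, Retry}; Z2 = {Recv, Err, Retry}; fixed.
Sat(E[req U done]) = {Recv, Err, Retry}
EG E[req U done]: greatest fixpoint, start Z0 = {Recv, Err, Retry}, keep only states in Sat with some successor in Z. Already a fixed point.
Sat(EG E[req U done]) = {Recv, Err, Retry}
Sat(EX (EG E[req U done])) = {s : some successor in {Recv, Err, Retry}} = {Recv, Idle, Check, Err, Retry}
|Sat(EX (EG E[req U done]))| = |{Recv, Idle, Check, Err, Retry}| = 5.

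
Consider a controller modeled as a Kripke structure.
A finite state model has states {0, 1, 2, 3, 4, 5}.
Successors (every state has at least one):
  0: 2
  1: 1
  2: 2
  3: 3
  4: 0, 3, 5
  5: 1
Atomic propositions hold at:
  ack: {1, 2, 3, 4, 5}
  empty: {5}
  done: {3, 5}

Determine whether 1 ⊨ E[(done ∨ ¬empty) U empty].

No

Sat(¬empty) = {0, 1, 2, 3, 4}
Sat(done ∨ ¬empty) = {0, 1, 2, 3, 4, 5}
E[(done ∨ ¬empty) U empty]: least fixpoint, start Z0 = Sat(empty) = {5}, add states in Sat(done ∨ ¬empty) with some successor in Z. Z1 = {4, 5}; fixed.
Sat(E[(done ∨ ¬empty) U empty]) = {4, 5}
1 ∉ Sat(E[(done ∨ ¬empty) U empty]) = {4, 5}, so the formula does not hold at 1.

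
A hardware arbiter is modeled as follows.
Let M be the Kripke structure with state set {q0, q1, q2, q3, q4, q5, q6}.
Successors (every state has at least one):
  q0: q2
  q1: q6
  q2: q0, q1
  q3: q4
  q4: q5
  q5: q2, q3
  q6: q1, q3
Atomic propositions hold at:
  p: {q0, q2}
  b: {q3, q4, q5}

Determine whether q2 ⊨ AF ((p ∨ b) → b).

Sat(p ∨ b) = {q0, q2, q3, q4, q5}
Sat((p ∨ b) → b) = {q1, q3, q4, q5, q6}
AF ((p ∨ b) → b): least fixpoint, start Z0 = {q1, q3, q4, q5, q6}, add states with every successor in Z. Already a fixed point.
Sat(AF ((p ∨ b) → b)) = {q1, q3, q4, q5, q6}
q2 ∉ Sat(AF ((p ∨ b) → b)) = {q1, q3, q4, q5, q6}, so the formula does not hold at q2.

No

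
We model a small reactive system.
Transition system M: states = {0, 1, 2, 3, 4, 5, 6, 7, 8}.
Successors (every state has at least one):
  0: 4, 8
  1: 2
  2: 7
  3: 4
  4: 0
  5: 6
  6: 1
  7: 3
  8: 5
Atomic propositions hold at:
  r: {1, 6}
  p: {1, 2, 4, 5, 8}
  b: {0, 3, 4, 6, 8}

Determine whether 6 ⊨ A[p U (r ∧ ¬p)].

Sat(¬p) = {0, 3, 6, 7}
Sat(r ∧ ¬p) = {6}
A[p U (r ∧ ¬p)]: least fixpoint, start Z0 = Sat((r ∧ ¬p)) = {6}, add states in Sat(p) with every successor in Z. Z1 = {5, 6}; Z2 = {5, 6, 8}; fixed.
Sat(A[p U (r ∧ ¬p)]) = {5, 6, 8}
6 ∈ Sat(A[p U (r ∧ ¬p)]) = {5, 6, 8}, so the formula holds at 6.

Yes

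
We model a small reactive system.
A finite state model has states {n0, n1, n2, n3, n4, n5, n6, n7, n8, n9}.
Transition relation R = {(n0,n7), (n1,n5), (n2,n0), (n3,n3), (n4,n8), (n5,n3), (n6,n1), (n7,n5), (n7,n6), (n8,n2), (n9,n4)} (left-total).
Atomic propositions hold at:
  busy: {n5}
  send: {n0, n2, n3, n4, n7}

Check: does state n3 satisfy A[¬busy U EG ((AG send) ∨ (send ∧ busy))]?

Yes

Sat(¬busy) = {n0, n1, n2, n3, n4, n6, n7, n8, n9}
AG send: greatest fixpoint, start Z0 = {n0, n2, n3, n4, n7}, keep only states in Sat with every successor in Z. Z1 = {n0, n2, n3}; Z2 = {n2, n3}; Z3 = {n3}; fixed.
Sat(AG send) = {n3}
Sat(send ∧ busy) = ∅
Sat((AG send) ∨ (send ∧ busy)) = {n3}
EG ((AG send) ∨ (send ∧ busy)): greatest fixpoint, start Z0 = {n3}, keep only states in Sat with some successor in Z. Already a fixed point.
Sat(EG ((AG send) ∨ (send ∧ busy))) = {n3}
A[¬busy U EG ((AG send) ∨ (send ∧ busy))]: least fixpoint, start Z0 = Sat(EG ((AG send) ∨ (send ∧ busy))) = {n3}, add states in Sat(¬busy) with every successor in Z. Already a fixed point.
Sat(A[¬busy U EG ((AG send) ∨ (send ∧ busy))]) = {n3}
n3 ∈ Sat(A[¬busy U EG ((AG send) ∨ (send ∧ busy))]) = {n3}, so the formula holds at n3.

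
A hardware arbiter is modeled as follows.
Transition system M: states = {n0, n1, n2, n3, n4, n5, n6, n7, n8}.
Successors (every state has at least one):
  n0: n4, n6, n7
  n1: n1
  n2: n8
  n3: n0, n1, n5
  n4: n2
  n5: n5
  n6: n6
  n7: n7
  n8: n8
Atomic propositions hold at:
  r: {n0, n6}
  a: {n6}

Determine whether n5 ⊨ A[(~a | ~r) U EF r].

Sat(~a) = {n0, n1, n2, n3, n4, n5, n7, n8}
Sat(~r) = {n1, n2, n3, n4, n5, n7, n8}
Sat(~a | ~r) = {n0, n1, n2, n3, n4, n5, n7, n8}
EF r: least fixpoint, start Z0 = {n0, n6}, add states with some successor in Z. Z1 = {n0, n3, n6}; fixed.
Sat(EF r) = {n0, n3, n6}
A[(~a | ~r) U EF r]: least fixpoint, start Z0 = Sat(EF r) = {n0, n3, n6}, add states in Sat(~a | ~r) with every successor in Z. Already a fixed point.
Sat(A[(~a | ~r) U EF r]) = {n0, n3, n6}
n5 ∉ Sat(A[(~a | ~r) U EF r]) = {n0, n3, n6}, so the formula does not hold at n5.

No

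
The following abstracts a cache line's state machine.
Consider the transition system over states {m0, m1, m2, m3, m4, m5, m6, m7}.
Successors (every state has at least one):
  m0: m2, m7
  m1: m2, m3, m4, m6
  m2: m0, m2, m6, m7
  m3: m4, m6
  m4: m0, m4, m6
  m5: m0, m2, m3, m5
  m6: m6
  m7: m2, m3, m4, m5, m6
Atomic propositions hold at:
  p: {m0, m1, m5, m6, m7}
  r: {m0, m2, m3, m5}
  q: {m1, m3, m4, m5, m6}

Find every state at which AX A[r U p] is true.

{m6}

A[r U p]: least fixpoint, start Z0 = Sat(p) = {m0, m1, m5, m6, m7}, add states in Sat(r) with every successor in Z. Already a fixed point.
Sat(A[r U p]) = {m0, m1, m5, m6, m7}
Sat(AX A[r U p]) = {s : every successor in {m0, m1, m5, m6, m7}} = {m6}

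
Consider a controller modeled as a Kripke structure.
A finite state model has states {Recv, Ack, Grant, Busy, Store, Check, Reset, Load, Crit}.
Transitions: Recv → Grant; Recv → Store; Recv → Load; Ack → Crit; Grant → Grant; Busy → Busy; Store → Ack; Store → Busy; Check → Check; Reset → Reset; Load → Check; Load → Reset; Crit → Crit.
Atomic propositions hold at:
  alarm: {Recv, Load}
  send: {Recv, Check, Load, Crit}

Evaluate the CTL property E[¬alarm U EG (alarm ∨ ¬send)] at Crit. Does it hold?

No

Sat(¬alarm) = {Ack, Grant, Busy, Store, Check, Reset, Crit}
Sat(¬send) = {Ack, Grant, Busy, Store, Reset}
Sat(alarm ∨ ¬send) = {Recv, Ack, Grant, Busy, Store, Reset, Load}
EG (alarm ∨ ¬send): greatest fixpoint, start Z0 = {Recv, Ack, Grant, Busy, Store, Reset, Load}, keep only states in Sat with some successor in Z. Z1 = {Recv, Grant, Busy, Store, Reset, Load}; fixed.
Sat(EG (alarm ∨ ¬send)) = {Recv, Grant, Busy, Store, Reset, Load}
E[¬alarm U EG (alarm ∨ ¬send)]: least fixpoint, start Z0 = Sat(EG (alarm ∨ ¬send)) = {Recv, Grant, Busy, Store, Reset, Load}, add states in Sat(¬alarm) with some successor in Z. Already a fixed point.
Sat(E[¬alarm U EG (alarm ∨ ¬send)]) = {Recv, Grant, Busy, Store, Reset, Load}
Crit ∉ Sat(E[¬alarm U EG (alarm ∨ ¬send)]) = {Recv, Grant, Busy, Store, Reset, Load}, so the formula does not hold at Crit.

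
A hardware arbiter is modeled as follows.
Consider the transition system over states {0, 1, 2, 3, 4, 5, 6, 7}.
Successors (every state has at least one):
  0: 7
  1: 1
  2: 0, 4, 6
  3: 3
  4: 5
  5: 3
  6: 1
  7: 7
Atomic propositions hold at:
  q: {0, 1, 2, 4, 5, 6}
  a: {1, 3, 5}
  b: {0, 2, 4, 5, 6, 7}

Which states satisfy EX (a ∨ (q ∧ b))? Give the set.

{1, 2, 3, 4, 5, 6}

Sat(q ∧ b) = {0, 2, 4, 5, 6}
Sat(a ∨ (q ∧ b)) = {0, 1, 2, 3, 4, 5, 6}
Sat(EX (a ∨ (q ∧ b))) = {s : some successor in {0, 1, 2, 3, 4, 5, 6}} = {1, 2, 3, 4, 5, 6}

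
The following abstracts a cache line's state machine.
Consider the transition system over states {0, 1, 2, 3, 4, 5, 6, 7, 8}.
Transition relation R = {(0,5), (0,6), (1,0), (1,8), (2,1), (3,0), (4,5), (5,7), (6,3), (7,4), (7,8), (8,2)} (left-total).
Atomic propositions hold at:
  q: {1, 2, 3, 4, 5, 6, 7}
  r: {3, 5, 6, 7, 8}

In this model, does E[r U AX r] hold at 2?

Sat(AX r) = {s : every successor in {3, 5, 6, 7, 8}} = {0, 4, 5, 6}
E[r U AX r]: least fixpoint, start Z0 = Sat(AX r) = {0, 4, 5, 6}, add states in Sat(r) with some successor in Z. Z1 = {0, 3, 4, 5, 6, 7}; fixed.
Sat(E[r U AX r]) = {0, 3, 4, 5, 6, 7}
2 ∉ Sat(E[r U AX r]) = {0, 3, 4, 5, 6, 7}, so the formula does not hold at 2.

No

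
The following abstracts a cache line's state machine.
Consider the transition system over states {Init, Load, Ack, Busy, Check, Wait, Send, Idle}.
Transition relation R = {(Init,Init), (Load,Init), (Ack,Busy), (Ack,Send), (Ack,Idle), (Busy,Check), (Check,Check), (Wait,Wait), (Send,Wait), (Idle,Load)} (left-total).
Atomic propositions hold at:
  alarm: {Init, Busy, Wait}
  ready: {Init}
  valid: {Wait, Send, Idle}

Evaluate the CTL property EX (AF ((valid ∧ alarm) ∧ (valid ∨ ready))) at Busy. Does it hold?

Sat(valid ∧ alarm) = {Wait}
Sat(valid ∨ ready) = {Init, Wait, Send, Idle}
Sat((valid ∧ alarm) ∧ (valid ∨ ready)) = {Wait}
AF ((valid ∧ alarm) ∧ (valid ∨ ready)): least fixpoint, start Z0 = {Wait}, add states with every successor in Z. Z1 = {Wait, Send}; fixed.
Sat(AF ((valid ∧ alarm) ∧ (valid ∨ ready))) = {Wait, Send}
Sat(EX (AF ((valid ∧ alarm) ∧ (valid ∨ ready)))) = {s : some successor in {Wait, Send}} = {Ack, Wait, Send}
Busy ∉ Sat(EX (AF ((valid ∧ alarm) ∧ (valid ∨ ready)))) = {Ack, Wait, Send}, so the formula does not hold at Busy.

No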